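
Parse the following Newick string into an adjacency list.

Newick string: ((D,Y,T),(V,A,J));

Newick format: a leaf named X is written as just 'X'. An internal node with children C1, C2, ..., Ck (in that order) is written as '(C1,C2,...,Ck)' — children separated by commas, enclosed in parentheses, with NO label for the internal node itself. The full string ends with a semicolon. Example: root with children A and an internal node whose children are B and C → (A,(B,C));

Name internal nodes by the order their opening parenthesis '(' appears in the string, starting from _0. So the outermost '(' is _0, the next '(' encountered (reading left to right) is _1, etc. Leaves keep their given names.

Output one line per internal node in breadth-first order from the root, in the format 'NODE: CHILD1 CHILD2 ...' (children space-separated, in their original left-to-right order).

Answer: _0: _1 _2
_1: D Y T
_2: V A J

Derivation:
Input: ((D,Y,T),(V,A,J));
Scanning left-to-right, naming '(' by encounter order:
  pos 0: '(' -> open internal node _0 (depth 1)
  pos 1: '(' -> open internal node _1 (depth 2)
  pos 7: ')' -> close internal node _1 (now at depth 1)
  pos 9: '(' -> open internal node _2 (depth 2)
  pos 15: ')' -> close internal node _2 (now at depth 1)
  pos 16: ')' -> close internal node _0 (now at depth 0)
Total internal nodes: 3
BFS adjacency from root:
  _0: _1 _2
  _1: D Y T
  _2: V A J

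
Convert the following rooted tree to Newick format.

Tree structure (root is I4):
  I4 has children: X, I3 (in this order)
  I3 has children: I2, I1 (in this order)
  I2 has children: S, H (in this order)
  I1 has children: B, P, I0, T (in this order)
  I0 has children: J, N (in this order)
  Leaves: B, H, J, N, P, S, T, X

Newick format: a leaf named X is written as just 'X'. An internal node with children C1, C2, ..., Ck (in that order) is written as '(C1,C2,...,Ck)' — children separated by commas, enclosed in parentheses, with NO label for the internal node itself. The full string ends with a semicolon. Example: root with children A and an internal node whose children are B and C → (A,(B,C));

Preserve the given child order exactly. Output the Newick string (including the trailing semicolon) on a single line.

internal I4 with children ['X', 'I3']
  leaf 'X' → 'X'
  internal I3 with children ['I2', 'I1']
    internal I2 with children ['S', 'H']
      leaf 'S' → 'S'
      leaf 'H' → 'H'
    → '(S,H)'
    internal I1 with children ['B', 'P', 'I0', 'T']
      leaf 'B' → 'B'
      leaf 'P' → 'P'
      internal I0 with children ['J', 'N']
        leaf 'J' → 'J'
        leaf 'N' → 'N'
      → '(J,N)'
      leaf 'T' → 'T'
    → '(B,P,(J,N),T)'
  → '((S,H),(B,P,(J,N),T))'
→ '(X,((S,H),(B,P,(J,N),T)))'
Final: (X,((S,H),(B,P,(J,N),T)));

Answer: (X,((S,H),(B,P,(J,N),T)));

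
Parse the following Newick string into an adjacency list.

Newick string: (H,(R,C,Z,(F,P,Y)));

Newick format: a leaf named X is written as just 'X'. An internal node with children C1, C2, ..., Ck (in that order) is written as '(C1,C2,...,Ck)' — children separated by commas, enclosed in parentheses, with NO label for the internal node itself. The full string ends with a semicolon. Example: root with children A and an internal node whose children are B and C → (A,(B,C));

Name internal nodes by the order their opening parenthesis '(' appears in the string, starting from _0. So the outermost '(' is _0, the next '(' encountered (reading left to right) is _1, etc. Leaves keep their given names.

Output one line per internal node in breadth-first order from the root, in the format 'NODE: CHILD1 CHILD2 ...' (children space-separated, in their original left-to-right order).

Answer: _0: H _1
_1: R C Z _2
_2: F P Y

Derivation:
Input: (H,(R,C,Z,(F,P,Y)));
Scanning left-to-right, naming '(' by encounter order:
  pos 0: '(' -> open internal node _0 (depth 1)
  pos 3: '(' -> open internal node _1 (depth 2)
  pos 10: '(' -> open internal node _2 (depth 3)
  pos 16: ')' -> close internal node _2 (now at depth 2)
  pos 17: ')' -> close internal node _1 (now at depth 1)
  pos 18: ')' -> close internal node _0 (now at depth 0)
Total internal nodes: 3
BFS adjacency from root:
  _0: H _1
  _1: R C Z _2
  _2: F P Y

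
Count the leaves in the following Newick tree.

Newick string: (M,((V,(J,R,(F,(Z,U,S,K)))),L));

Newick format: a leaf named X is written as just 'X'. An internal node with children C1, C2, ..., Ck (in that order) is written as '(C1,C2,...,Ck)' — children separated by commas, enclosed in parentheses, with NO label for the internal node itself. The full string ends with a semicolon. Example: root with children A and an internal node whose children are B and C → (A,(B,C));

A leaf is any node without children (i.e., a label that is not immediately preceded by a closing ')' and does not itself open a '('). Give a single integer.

Answer: 10

Derivation:
Newick: (M,((V,(J,R,(F,(Z,U,S,K)))),L));
Scan left-to-right; a leaf is any maximal label run not followed by '(':
  pos 1: leaf 'M' → count = 1
  pos 5: leaf 'V' → count = 2
  pos 8: leaf 'J' → count = 3
  pos 10: leaf 'R' → count = 4
  pos 13: leaf 'F' → count = 5
  pos 16: leaf 'Z' → count = 6
  pos 18: leaf 'U' → count = 7
  pos 20: leaf 'S' → count = 8
  pos 22: leaf 'K' → count = 9
  pos 28: leaf 'L' → count = 10
Total leaves: 10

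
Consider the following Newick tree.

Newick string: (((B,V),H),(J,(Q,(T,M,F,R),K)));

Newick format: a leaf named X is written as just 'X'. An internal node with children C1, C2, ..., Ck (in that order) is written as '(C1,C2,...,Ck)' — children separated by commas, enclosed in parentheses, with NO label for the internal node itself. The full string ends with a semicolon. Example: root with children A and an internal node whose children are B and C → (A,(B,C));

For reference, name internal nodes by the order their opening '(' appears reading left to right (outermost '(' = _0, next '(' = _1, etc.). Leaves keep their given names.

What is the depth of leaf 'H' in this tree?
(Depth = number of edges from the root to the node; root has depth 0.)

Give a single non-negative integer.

Newick: (((B,V),H),(J,(Q,(T,M,F,R),K)));
Naming internals by '(' encounter order: outermost '(' = _0, next = _1, ...
Query node: H
Path from root: _0 -> _1 -> H
Depth of H: 2 (number of edges from root)

Answer: 2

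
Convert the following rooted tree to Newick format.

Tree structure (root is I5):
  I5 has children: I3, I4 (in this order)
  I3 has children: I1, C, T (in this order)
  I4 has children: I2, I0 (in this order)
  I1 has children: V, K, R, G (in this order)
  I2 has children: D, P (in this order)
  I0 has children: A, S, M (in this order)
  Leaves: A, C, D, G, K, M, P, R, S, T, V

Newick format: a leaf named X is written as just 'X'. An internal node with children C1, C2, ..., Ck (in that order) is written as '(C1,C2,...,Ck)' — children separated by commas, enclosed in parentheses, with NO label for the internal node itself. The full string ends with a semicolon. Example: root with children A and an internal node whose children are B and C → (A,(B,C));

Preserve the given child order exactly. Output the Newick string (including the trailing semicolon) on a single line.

Answer: (((V,K,R,G),C,T),((D,P),(A,S,M)));

Derivation:
internal I5 with children ['I3', 'I4']
  internal I3 with children ['I1', 'C', 'T']
    internal I1 with children ['V', 'K', 'R', 'G']
      leaf 'V' → 'V'
      leaf 'K' → 'K'
      leaf 'R' → 'R'
      leaf 'G' → 'G'
    → '(V,K,R,G)'
    leaf 'C' → 'C'
    leaf 'T' → 'T'
  → '((V,K,R,G),C,T)'
  internal I4 with children ['I2', 'I0']
    internal I2 with children ['D', 'P']
      leaf 'D' → 'D'
      leaf 'P' → 'P'
    → '(D,P)'
    internal I0 with children ['A', 'S', 'M']
      leaf 'A' → 'A'
      leaf 'S' → 'S'
      leaf 'M' → 'M'
    → '(A,S,M)'
  → '((D,P),(A,S,M))'
→ '(((V,K,R,G),C,T),((D,P),(A,S,M)))'
Final: (((V,K,R,G),C,T),((D,P),(A,S,M)));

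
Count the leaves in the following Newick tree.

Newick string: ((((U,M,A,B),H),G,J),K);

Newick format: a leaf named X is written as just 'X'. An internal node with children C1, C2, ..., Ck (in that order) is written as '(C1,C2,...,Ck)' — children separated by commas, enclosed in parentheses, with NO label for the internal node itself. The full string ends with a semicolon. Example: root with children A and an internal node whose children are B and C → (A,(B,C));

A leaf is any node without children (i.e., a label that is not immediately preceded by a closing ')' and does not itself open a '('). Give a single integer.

Answer: 8

Derivation:
Newick: ((((U,M,A,B),H),G,J),K);
Scan left-to-right; a leaf is any maximal label run not followed by '(':
  pos 4: leaf 'U' → count = 1
  pos 6: leaf 'M' → count = 2
  pos 8: leaf 'A' → count = 3
  pos 10: leaf 'B' → count = 4
  pos 13: leaf 'H' → count = 5
  pos 16: leaf 'G' → count = 6
  pos 18: leaf 'J' → count = 7
  pos 21: leaf 'K' → count = 8
Total leaves: 8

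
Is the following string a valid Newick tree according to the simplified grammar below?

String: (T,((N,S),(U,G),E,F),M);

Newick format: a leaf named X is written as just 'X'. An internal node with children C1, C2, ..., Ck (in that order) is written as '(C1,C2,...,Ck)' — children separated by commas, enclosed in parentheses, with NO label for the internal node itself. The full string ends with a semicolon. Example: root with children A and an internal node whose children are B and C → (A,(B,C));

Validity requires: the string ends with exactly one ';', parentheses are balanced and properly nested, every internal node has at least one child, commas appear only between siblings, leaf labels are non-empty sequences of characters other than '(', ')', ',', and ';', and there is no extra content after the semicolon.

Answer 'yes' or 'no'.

Answer: yes

Derivation:
Input: (T,((N,S),(U,G),E,F),M);
Paren balance: 4 '(' vs 4 ')' OK
Ends with single ';': True
Full parse: OK
Valid: True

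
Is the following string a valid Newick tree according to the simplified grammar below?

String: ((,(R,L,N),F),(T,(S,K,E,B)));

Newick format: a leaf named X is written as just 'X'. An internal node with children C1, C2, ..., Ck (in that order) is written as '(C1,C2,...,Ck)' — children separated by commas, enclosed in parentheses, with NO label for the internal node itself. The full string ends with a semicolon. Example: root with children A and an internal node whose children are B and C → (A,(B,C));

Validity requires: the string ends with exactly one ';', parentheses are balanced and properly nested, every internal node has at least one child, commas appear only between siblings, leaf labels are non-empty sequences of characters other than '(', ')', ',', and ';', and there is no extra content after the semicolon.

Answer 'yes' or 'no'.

Input: ((,(R,L,N),F),(T,(S,K,E,B)));
Paren balance: 5 '(' vs 5 ')' OK
Ends with single ';': True
Full parse: FAILS (empty leaf label at pos 2)
Valid: False

Answer: no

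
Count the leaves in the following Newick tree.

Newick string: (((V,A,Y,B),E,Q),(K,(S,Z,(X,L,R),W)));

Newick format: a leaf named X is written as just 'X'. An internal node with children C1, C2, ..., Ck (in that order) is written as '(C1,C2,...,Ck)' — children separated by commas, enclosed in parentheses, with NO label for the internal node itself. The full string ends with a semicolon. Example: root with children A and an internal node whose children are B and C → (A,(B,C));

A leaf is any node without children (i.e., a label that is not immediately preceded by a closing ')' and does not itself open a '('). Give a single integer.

Newick: (((V,A,Y,B),E,Q),(K,(S,Z,(X,L,R),W)));
Scan left-to-right; a leaf is any maximal label run not followed by '(':
  pos 3: leaf 'V' → count = 1
  pos 5: leaf 'A' → count = 2
  pos 7: leaf 'Y' → count = 3
  pos 9: leaf 'B' → count = 4
  pos 12: leaf 'E' → count = 5
  pos 14: leaf 'Q' → count = 6
  pos 18: leaf 'K' → count = 7
  pos 21: leaf 'S' → count = 8
  pos 23: leaf 'Z' → count = 9
  pos 26: leaf 'X' → count = 10
  pos 28: leaf 'L' → count = 11
  pos 30: leaf 'R' → count = 12
  pos 33: leaf 'W' → count = 13
Total leaves: 13

Answer: 13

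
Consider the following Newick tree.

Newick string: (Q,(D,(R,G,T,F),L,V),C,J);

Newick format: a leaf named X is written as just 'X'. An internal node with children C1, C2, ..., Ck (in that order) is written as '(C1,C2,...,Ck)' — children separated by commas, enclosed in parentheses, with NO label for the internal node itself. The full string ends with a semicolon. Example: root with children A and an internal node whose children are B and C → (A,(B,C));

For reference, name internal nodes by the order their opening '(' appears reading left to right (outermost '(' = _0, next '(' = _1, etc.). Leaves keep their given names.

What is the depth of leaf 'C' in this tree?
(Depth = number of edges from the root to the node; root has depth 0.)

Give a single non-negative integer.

Newick: (Q,(D,(R,G,T,F),L,V),C,J);
Naming internals by '(' encounter order: outermost '(' = _0, next = _1, ...
Query node: C
Path from root: _0 -> C
Depth of C: 1 (number of edges from root)

Answer: 1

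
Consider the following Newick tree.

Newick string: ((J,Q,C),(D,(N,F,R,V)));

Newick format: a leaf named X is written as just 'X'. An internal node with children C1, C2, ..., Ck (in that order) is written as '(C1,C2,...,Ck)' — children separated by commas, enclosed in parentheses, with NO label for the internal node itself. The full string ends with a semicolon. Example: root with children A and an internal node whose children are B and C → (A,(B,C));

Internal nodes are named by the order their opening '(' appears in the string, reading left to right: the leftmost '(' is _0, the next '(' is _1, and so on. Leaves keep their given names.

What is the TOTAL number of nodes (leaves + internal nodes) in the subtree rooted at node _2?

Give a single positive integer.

Newick: ((J,Q,C),(D,(N,F,R,V)));
Locate _2: it is the '(' at position 9 (the 3rd '(' reading left to right).
Query: subtree rooted at _2
_2: subtree_size = 1 + 6
  D: subtree_size = 1 + 0
  _3: subtree_size = 1 + 4
    N: subtree_size = 1 + 0
    F: subtree_size = 1 + 0
    R: subtree_size = 1 + 0
    V: subtree_size = 1 + 0
Total subtree size of _2: 7

Answer: 7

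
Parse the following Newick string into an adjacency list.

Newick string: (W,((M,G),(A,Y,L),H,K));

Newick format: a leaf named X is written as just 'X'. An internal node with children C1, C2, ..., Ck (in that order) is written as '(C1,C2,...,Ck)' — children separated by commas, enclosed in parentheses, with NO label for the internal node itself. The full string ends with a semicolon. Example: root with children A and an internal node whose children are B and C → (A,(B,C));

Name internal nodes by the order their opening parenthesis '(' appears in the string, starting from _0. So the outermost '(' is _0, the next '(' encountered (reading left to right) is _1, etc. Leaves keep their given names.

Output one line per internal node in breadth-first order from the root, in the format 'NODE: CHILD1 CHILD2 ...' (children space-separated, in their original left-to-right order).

Answer: _0: W _1
_1: _2 _3 H K
_2: M G
_3: A Y L

Derivation:
Input: (W,((M,G),(A,Y,L),H,K));
Scanning left-to-right, naming '(' by encounter order:
  pos 0: '(' -> open internal node _0 (depth 1)
  pos 3: '(' -> open internal node _1 (depth 2)
  pos 4: '(' -> open internal node _2 (depth 3)
  pos 8: ')' -> close internal node _2 (now at depth 2)
  pos 10: '(' -> open internal node _3 (depth 3)
  pos 16: ')' -> close internal node _3 (now at depth 2)
  pos 21: ')' -> close internal node _1 (now at depth 1)
  pos 22: ')' -> close internal node _0 (now at depth 0)
Total internal nodes: 4
BFS adjacency from root:
  _0: W _1
  _1: _2 _3 H K
  _2: M G
  _3: A Y L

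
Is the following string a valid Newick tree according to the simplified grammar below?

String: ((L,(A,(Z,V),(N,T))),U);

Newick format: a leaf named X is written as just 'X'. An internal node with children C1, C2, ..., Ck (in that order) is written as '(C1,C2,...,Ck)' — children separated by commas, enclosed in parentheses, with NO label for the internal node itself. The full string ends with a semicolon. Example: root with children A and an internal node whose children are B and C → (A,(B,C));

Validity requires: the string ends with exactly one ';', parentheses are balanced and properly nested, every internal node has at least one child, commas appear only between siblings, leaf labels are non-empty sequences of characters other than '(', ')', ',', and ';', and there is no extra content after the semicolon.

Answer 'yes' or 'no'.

Answer: yes

Derivation:
Input: ((L,(A,(Z,V),(N,T))),U);
Paren balance: 5 '(' vs 5 ')' OK
Ends with single ';': True
Full parse: OK
Valid: True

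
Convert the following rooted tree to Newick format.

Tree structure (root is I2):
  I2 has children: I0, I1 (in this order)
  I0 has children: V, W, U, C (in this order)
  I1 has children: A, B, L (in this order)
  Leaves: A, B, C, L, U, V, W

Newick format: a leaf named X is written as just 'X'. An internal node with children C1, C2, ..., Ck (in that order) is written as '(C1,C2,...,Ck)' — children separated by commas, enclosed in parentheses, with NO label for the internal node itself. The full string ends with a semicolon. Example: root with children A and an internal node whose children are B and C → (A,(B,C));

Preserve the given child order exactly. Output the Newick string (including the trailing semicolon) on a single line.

Answer: ((V,W,U,C),(A,B,L));

Derivation:
internal I2 with children ['I0', 'I1']
  internal I0 with children ['V', 'W', 'U', 'C']
    leaf 'V' → 'V'
    leaf 'W' → 'W'
    leaf 'U' → 'U'
    leaf 'C' → 'C'
  → '(V,W,U,C)'
  internal I1 with children ['A', 'B', 'L']
    leaf 'A' → 'A'
    leaf 'B' → 'B'
    leaf 'L' → 'L'
  → '(A,B,L)'
→ '((V,W,U,C),(A,B,L))'
Final: ((V,W,U,C),(A,B,L));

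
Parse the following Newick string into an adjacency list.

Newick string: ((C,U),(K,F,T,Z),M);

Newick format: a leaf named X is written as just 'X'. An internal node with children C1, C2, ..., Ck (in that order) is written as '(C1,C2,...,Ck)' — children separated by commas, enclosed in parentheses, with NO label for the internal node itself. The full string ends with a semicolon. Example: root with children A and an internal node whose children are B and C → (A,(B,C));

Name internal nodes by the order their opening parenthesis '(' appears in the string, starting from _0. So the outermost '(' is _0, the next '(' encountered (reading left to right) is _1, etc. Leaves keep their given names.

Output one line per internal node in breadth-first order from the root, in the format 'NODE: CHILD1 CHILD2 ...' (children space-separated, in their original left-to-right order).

Input: ((C,U),(K,F,T,Z),M);
Scanning left-to-right, naming '(' by encounter order:
  pos 0: '(' -> open internal node _0 (depth 1)
  pos 1: '(' -> open internal node _1 (depth 2)
  pos 5: ')' -> close internal node _1 (now at depth 1)
  pos 7: '(' -> open internal node _2 (depth 2)
  pos 15: ')' -> close internal node _2 (now at depth 1)
  pos 18: ')' -> close internal node _0 (now at depth 0)
Total internal nodes: 3
BFS adjacency from root:
  _0: _1 _2 M
  _1: C U
  _2: K F T Z

Answer: _0: _1 _2 M
_1: C U
_2: K F T Z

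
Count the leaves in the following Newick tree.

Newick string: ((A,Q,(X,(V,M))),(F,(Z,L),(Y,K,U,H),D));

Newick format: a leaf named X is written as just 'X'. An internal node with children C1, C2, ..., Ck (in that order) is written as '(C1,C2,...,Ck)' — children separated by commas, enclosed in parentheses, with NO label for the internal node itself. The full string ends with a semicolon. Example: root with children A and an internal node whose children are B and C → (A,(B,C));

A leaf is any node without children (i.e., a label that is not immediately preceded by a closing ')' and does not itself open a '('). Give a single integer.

Answer: 13

Derivation:
Newick: ((A,Q,(X,(V,M))),(F,(Z,L),(Y,K,U,H),D));
Scan left-to-right; a leaf is any maximal label run not followed by '(':
  pos 2: leaf 'A' → count = 1
  pos 4: leaf 'Q' → count = 2
  pos 7: leaf 'X' → count = 3
  pos 10: leaf 'V' → count = 4
  pos 12: leaf 'M' → count = 5
  pos 18: leaf 'F' → count = 6
  pos 21: leaf 'Z' → count = 7
  pos 23: leaf 'L' → count = 8
  pos 27: leaf 'Y' → count = 9
  pos 29: leaf 'K' → count = 10
  pos 31: leaf 'U' → count = 11
  pos 33: leaf 'H' → count = 12
  pos 36: leaf 'D' → count = 13
Total leaves: 13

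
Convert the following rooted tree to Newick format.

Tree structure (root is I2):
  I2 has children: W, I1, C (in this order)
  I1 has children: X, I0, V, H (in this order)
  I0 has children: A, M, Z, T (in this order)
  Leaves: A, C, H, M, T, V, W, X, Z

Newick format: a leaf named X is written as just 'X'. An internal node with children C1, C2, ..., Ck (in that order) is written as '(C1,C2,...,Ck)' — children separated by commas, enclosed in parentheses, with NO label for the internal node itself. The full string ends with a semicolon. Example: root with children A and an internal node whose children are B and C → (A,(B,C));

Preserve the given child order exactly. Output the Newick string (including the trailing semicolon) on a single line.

internal I2 with children ['W', 'I1', 'C']
  leaf 'W' → 'W'
  internal I1 with children ['X', 'I0', 'V', 'H']
    leaf 'X' → 'X'
    internal I0 with children ['A', 'M', 'Z', 'T']
      leaf 'A' → 'A'
      leaf 'M' → 'M'
      leaf 'Z' → 'Z'
      leaf 'T' → 'T'
    → '(A,M,Z,T)'
    leaf 'V' → 'V'
    leaf 'H' → 'H'
  → '(X,(A,M,Z,T),V,H)'
  leaf 'C' → 'C'
→ '(W,(X,(A,M,Z,T),V,H),C)'
Final: (W,(X,(A,M,Z,T),V,H),C);

Answer: (W,(X,(A,M,Z,T),V,H),C);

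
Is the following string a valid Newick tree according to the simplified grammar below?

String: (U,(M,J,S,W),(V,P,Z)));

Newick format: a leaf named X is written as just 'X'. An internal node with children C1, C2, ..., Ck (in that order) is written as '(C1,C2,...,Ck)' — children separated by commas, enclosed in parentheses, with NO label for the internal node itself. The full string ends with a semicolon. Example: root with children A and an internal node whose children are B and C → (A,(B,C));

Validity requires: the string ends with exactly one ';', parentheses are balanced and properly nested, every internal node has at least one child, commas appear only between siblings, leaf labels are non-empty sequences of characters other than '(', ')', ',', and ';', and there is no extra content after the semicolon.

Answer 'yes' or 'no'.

Answer: no

Derivation:
Input: (U,(M,J,S,W),(V,P,Z)));
Paren balance: 3 '(' vs 4 ')' MISMATCH
Ends with single ';': True
Full parse: FAILS (extra content after tree at pos 21)
Valid: False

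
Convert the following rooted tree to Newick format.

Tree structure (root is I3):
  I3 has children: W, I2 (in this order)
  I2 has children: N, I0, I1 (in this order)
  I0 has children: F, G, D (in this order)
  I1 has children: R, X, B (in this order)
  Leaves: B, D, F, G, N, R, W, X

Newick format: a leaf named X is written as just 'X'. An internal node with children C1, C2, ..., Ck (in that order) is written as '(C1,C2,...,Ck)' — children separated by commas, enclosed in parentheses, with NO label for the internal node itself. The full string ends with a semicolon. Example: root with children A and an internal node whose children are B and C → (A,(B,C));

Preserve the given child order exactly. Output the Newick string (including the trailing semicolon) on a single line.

Answer: (W,(N,(F,G,D),(R,X,B)));

Derivation:
internal I3 with children ['W', 'I2']
  leaf 'W' → 'W'
  internal I2 with children ['N', 'I0', 'I1']
    leaf 'N' → 'N'
    internal I0 with children ['F', 'G', 'D']
      leaf 'F' → 'F'
      leaf 'G' → 'G'
      leaf 'D' → 'D'
    → '(F,G,D)'
    internal I1 with children ['R', 'X', 'B']
      leaf 'R' → 'R'
      leaf 'X' → 'X'
      leaf 'B' → 'B'
    → '(R,X,B)'
  → '(N,(F,G,D),(R,X,B))'
→ '(W,(N,(F,G,D),(R,X,B)))'
Final: (W,(N,(F,G,D),(R,X,B)));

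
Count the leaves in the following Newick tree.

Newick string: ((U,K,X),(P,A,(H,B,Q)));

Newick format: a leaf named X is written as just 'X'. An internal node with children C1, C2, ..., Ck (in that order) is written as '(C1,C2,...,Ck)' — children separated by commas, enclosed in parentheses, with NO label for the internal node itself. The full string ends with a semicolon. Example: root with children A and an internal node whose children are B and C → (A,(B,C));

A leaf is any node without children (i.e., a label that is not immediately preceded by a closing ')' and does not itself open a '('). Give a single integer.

Answer: 8

Derivation:
Newick: ((U,K,X),(P,A,(H,B,Q)));
Scan left-to-right; a leaf is any maximal label run not followed by '(':
  pos 2: leaf 'U' → count = 1
  pos 4: leaf 'K' → count = 2
  pos 6: leaf 'X' → count = 3
  pos 10: leaf 'P' → count = 4
  pos 12: leaf 'A' → count = 5
  pos 15: leaf 'H' → count = 6
  pos 17: leaf 'B' → count = 7
  pos 19: leaf 'Q' → count = 8
Total leaves: 8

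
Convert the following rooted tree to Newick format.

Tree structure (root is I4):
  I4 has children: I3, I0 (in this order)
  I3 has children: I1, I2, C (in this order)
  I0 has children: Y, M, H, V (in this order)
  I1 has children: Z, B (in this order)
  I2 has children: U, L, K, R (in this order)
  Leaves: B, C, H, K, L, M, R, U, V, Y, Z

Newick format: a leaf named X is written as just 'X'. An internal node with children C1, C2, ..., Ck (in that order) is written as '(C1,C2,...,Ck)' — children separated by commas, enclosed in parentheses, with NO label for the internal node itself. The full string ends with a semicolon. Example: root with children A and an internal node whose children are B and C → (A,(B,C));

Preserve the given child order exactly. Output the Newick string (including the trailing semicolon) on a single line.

Answer: (((Z,B),(U,L,K,R),C),(Y,M,H,V));

Derivation:
internal I4 with children ['I3', 'I0']
  internal I3 with children ['I1', 'I2', 'C']
    internal I1 with children ['Z', 'B']
      leaf 'Z' → 'Z'
      leaf 'B' → 'B'
    → '(Z,B)'
    internal I2 with children ['U', 'L', 'K', 'R']
      leaf 'U' → 'U'
      leaf 'L' → 'L'
      leaf 'K' → 'K'
      leaf 'R' → 'R'
    → '(U,L,K,R)'
    leaf 'C' → 'C'
  → '((Z,B),(U,L,K,R),C)'
  internal I0 with children ['Y', 'M', 'H', 'V']
    leaf 'Y' → 'Y'
    leaf 'M' → 'M'
    leaf 'H' → 'H'
    leaf 'V' → 'V'
  → '(Y,M,H,V)'
→ '(((Z,B),(U,L,K,R),C),(Y,M,H,V))'
Final: (((Z,B),(U,L,K,R),C),(Y,M,H,V));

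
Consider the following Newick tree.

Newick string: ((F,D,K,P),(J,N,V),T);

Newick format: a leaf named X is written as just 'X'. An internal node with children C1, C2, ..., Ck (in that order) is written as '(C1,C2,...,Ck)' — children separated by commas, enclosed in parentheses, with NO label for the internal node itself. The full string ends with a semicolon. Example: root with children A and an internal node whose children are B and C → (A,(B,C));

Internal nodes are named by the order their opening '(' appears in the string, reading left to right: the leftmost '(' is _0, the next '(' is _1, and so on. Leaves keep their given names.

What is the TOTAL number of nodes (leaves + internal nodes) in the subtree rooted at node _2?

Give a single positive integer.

Answer: 4

Derivation:
Newick: ((F,D,K,P),(J,N,V),T);
Locate _2: it is the '(' at position 11 (the 3rd '(' reading left to right).
Query: subtree rooted at _2
_2: subtree_size = 1 + 3
  J: subtree_size = 1 + 0
  N: subtree_size = 1 + 0
  V: subtree_size = 1 + 0
Total subtree size of _2: 4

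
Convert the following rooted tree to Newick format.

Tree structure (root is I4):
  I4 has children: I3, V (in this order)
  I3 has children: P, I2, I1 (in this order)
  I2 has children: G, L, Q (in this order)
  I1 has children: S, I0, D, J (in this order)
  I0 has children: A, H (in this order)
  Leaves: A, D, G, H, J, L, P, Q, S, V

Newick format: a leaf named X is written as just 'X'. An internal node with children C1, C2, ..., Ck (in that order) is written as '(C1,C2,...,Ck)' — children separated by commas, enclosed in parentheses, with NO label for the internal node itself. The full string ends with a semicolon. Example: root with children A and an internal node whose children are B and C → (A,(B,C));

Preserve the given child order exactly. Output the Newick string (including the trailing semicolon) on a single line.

Answer: ((P,(G,L,Q),(S,(A,H),D,J)),V);

Derivation:
internal I4 with children ['I3', 'V']
  internal I3 with children ['P', 'I2', 'I1']
    leaf 'P' → 'P'
    internal I2 with children ['G', 'L', 'Q']
      leaf 'G' → 'G'
      leaf 'L' → 'L'
      leaf 'Q' → 'Q'
    → '(G,L,Q)'
    internal I1 with children ['S', 'I0', 'D', 'J']
      leaf 'S' → 'S'
      internal I0 with children ['A', 'H']
        leaf 'A' → 'A'
        leaf 'H' → 'H'
      → '(A,H)'
      leaf 'D' → 'D'
      leaf 'J' → 'J'
    → '(S,(A,H),D,J)'
  → '(P,(G,L,Q),(S,(A,H),D,J))'
  leaf 'V' → 'V'
→ '((P,(G,L,Q),(S,(A,H),D,J)),V)'
Final: ((P,(G,L,Q),(S,(A,H),D,J)),V);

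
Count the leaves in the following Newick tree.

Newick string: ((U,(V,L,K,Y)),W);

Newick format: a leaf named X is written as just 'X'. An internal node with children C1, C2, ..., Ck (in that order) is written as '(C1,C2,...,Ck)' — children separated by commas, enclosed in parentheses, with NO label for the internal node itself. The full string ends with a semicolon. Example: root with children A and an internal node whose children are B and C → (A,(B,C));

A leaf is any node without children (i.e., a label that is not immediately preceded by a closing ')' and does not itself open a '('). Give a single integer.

Answer: 6

Derivation:
Newick: ((U,(V,L,K,Y)),W);
Scan left-to-right; a leaf is any maximal label run not followed by '(':
  pos 2: leaf 'U' → count = 1
  pos 5: leaf 'V' → count = 2
  pos 7: leaf 'L' → count = 3
  pos 9: leaf 'K' → count = 4
  pos 11: leaf 'Y' → count = 5
  pos 15: leaf 'W' → count = 6
Total leaves: 6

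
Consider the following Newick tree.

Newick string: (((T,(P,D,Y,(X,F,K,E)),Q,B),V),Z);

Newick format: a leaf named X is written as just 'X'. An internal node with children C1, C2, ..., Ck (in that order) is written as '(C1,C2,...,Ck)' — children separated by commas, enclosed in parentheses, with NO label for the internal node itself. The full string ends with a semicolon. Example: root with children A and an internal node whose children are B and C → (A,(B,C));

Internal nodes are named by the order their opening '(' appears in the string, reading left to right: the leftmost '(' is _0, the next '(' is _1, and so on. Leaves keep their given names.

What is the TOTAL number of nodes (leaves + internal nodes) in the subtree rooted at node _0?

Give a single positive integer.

Newick: (((T,(P,D,Y,(X,F,K,E)),Q,B),V),Z);
Locate _0: it is the '(' at position 0 (the 1st '(' reading left to right).
Query: subtree rooted at _0
_0: subtree_size = 1 + 16
  _1: subtree_size = 1 + 14
    _2: subtree_size = 1 + 12
      T: subtree_size = 1 + 0
      _3: subtree_size = 1 + 8
        P: subtree_size = 1 + 0
        D: subtree_size = 1 + 0
        Y: subtree_size = 1 + 0
        _4: subtree_size = 1 + 4
          X: subtree_size = 1 + 0
          F: subtree_size = 1 + 0
          K: subtree_size = 1 + 0
          E: subtree_size = 1 + 0
      Q: subtree_size = 1 + 0
      B: subtree_size = 1 + 0
    V: subtree_size = 1 + 0
  Z: subtree_size = 1 + 0
Total subtree size of _0: 17

Answer: 17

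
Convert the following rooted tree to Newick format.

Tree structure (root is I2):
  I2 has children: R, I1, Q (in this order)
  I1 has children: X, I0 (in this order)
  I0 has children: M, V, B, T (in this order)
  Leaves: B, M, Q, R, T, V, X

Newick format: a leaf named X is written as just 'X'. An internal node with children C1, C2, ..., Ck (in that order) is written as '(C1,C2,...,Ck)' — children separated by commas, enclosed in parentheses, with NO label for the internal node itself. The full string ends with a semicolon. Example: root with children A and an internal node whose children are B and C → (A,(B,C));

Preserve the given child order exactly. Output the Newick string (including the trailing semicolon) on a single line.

internal I2 with children ['R', 'I1', 'Q']
  leaf 'R' → 'R'
  internal I1 with children ['X', 'I0']
    leaf 'X' → 'X'
    internal I0 with children ['M', 'V', 'B', 'T']
      leaf 'M' → 'M'
      leaf 'V' → 'V'
      leaf 'B' → 'B'
      leaf 'T' → 'T'
    → '(M,V,B,T)'
  → '(X,(M,V,B,T))'
  leaf 'Q' → 'Q'
→ '(R,(X,(M,V,B,T)),Q)'
Final: (R,(X,(M,V,B,T)),Q);

Answer: (R,(X,(M,V,B,T)),Q);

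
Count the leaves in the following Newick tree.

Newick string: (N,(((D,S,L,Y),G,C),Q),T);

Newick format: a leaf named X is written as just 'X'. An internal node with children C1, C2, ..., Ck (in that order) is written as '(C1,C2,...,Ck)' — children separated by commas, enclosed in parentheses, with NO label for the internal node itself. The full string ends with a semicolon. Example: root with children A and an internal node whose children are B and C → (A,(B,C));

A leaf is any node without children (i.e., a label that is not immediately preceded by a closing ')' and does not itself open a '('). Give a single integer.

Answer: 9

Derivation:
Newick: (N,(((D,S,L,Y),G,C),Q),T);
Scan left-to-right; a leaf is any maximal label run not followed by '(':
  pos 1: leaf 'N' → count = 1
  pos 6: leaf 'D' → count = 2
  pos 8: leaf 'S' → count = 3
  pos 10: leaf 'L' → count = 4
  pos 12: leaf 'Y' → count = 5
  pos 15: leaf 'G' → count = 6
  pos 17: leaf 'C' → count = 7
  pos 20: leaf 'Q' → count = 8
  pos 23: leaf 'T' → count = 9
Total leaves: 9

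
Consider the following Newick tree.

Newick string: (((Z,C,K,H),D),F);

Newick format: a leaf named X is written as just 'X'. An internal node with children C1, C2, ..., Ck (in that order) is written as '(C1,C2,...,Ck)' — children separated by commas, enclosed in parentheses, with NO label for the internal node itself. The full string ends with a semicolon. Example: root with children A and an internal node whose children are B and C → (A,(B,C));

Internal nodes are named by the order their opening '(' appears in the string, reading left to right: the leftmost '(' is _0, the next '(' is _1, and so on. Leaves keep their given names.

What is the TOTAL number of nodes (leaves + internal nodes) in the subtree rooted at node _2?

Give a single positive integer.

Newick: (((Z,C,K,H),D),F);
Locate _2: it is the '(' at position 2 (the 3rd '(' reading left to right).
Query: subtree rooted at _2
_2: subtree_size = 1 + 4
  Z: subtree_size = 1 + 0
  C: subtree_size = 1 + 0
  K: subtree_size = 1 + 0
  H: subtree_size = 1 + 0
Total subtree size of _2: 5

Answer: 5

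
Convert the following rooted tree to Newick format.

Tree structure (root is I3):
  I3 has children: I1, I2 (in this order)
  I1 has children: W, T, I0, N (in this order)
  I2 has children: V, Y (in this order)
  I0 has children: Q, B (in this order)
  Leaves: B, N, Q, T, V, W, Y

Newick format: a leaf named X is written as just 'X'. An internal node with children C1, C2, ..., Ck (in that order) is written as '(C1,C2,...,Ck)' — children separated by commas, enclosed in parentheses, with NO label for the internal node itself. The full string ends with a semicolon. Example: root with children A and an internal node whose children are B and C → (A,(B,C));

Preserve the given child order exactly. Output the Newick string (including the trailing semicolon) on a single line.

internal I3 with children ['I1', 'I2']
  internal I1 with children ['W', 'T', 'I0', 'N']
    leaf 'W' → 'W'
    leaf 'T' → 'T'
    internal I0 with children ['Q', 'B']
      leaf 'Q' → 'Q'
      leaf 'B' → 'B'
    → '(Q,B)'
    leaf 'N' → 'N'
  → '(W,T,(Q,B),N)'
  internal I2 with children ['V', 'Y']
    leaf 'V' → 'V'
    leaf 'Y' → 'Y'
  → '(V,Y)'
→ '((W,T,(Q,B),N),(V,Y))'
Final: ((W,T,(Q,B),N),(V,Y));

Answer: ((W,T,(Q,B),N),(V,Y));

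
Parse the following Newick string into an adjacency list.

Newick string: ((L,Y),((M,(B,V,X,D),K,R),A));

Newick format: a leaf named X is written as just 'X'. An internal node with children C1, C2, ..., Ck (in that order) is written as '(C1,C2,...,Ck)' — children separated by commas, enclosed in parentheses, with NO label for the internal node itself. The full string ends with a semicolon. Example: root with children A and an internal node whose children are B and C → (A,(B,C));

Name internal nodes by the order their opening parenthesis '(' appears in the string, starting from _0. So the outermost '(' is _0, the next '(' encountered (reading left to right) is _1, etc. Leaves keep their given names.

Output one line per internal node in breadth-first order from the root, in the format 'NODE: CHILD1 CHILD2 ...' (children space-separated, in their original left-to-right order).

Input: ((L,Y),((M,(B,V,X,D),K,R),A));
Scanning left-to-right, naming '(' by encounter order:
  pos 0: '(' -> open internal node _0 (depth 1)
  pos 1: '(' -> open internal node _1 (depth 2)
  pos 5: ')' -> close internal node _1 (now at depth 1)
  pos 7: '(' -> open internal node _2 (depth 2)
  pos 8: '(' -> open internal node _3 (depth 3)
  pos 11: '(' -> open internal node _4 (depth 4)
  pos 19: ')' -> close internal node _4 (now at depth 3)
  pos 24: ')' -> close internal node _3 (now at depth 2)
  pos 27: ')' -> close internal node _2 (now at depth 1)
  pos 28: ')' -> close internal node _0 (now at depth 0)
Total internal nodes: 5
BFS adjacency from root:
  _0: _1 _2
  _1: L Y
  _2: _3 A
  _3: M _4 K R
  _4: B V X D

Answer: _0: _1 _2
_1: L Y
_2: _3 A
_3: M _4 K R
_4: B V X D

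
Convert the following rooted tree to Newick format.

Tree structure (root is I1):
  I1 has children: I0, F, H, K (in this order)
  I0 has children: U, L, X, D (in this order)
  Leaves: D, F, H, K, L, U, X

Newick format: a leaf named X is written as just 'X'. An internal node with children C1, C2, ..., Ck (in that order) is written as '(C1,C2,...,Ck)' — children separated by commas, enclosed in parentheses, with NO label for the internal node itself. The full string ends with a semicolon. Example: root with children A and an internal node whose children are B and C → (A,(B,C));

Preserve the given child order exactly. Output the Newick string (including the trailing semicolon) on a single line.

internal I1 with children ['I0', 'F', 'H', 'K']
  internal I0 with children ['U', 'L', 'X', 'D']
    leaf 'U' → 'U'
    leaf 'L' → 'L'
    leaf 'X' → 'X'
    leaf 'D' → 'D'
  → '(U,L,X,D)'
  leaf 'F' → 'F'
  leaf 'H' → 'H'
  leaf 'K' → 'K'
→ '((U,L,X,D),F,H,K)'
Final: ((U,L,X,D),F,H,K);

Answer: ((U,L,X,D),F,H,K);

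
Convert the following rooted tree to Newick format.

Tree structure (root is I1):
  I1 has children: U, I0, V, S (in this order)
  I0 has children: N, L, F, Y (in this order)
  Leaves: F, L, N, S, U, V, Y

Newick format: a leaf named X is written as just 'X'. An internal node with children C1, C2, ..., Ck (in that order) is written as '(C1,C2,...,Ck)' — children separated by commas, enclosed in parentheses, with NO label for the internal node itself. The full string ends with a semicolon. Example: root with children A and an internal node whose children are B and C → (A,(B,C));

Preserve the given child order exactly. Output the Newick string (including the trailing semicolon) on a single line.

internal I1 with children ['U', 'I0', 'V', 'S']
  leaf 'U' → 'U'
  internal I0 with children ['N', 'L', 'F', 'Y']
    leaf 'N' → 'N'
    leaf 'L' → 'L'
    leaf 'F' → 'F'
    leaf 'Y' → 'Y'
  → '(N,L,F,Y)'
  leaf 'V' → 'V'
  leaf 'S' → 'S'
→ '(U,(N,L,F,Y),V,S)'
Final: (U,(N,L,F,Y),V,S);

Answer: (U,(N,L,F,Y),V,S);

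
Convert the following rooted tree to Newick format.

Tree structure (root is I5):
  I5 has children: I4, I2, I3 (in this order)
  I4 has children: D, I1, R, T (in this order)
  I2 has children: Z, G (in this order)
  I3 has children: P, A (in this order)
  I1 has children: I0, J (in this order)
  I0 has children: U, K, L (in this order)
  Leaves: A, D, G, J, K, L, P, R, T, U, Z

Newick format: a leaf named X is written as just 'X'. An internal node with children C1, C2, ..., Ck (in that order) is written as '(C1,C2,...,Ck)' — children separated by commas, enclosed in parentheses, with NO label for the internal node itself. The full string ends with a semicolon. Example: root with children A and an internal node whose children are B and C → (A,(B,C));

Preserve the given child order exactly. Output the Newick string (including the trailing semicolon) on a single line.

internal I5 with children ['I4', 'I2', 'I3']
  internal I4 with children ['D', 'I1', 'R', 'T']
    leaf 'D' → 'D'
    internal I1 with children ['I0', 'J']
      internal I0 with children ['U', 'K', 'L']
        leaf 'U' → 'U'
        leaf 'K' → 'K'
        leaf 'L' → 'L'
      → '(U,K,L)'
      leaf 'J' → 'J'
    → '((U,K,L),J)'
    leaf 'R' → 'R'
    leaf 'T' → 'T'
  → '(D,((U,K,L),J),R,T)'
  internal I2 with children ['Z', 'G']
    leaf 'Z' → 'Z'
    leaf 'G' → 'G'
  → '(Z,G)'
  internal I3 with children ['P', 'A']
    leaf 'P' → 'P'
    leaf 'A' → 'A'
  → '(P,A)'
→ '((D,((U,K,L),J),R,T),(Z,G),(P,A))'
Final: ((D,((U,K,L),J),R,T),(Z,G),(P,A));

Answer: ((D,((U,K,L),J),R,T),(Z,G),(P,A));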